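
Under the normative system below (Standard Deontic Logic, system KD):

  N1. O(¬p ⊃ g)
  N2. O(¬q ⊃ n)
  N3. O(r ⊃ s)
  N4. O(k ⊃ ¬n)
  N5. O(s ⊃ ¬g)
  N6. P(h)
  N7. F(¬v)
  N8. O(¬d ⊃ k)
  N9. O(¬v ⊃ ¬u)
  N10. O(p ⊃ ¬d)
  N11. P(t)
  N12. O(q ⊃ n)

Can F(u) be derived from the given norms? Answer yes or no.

Premise 9 is O(¬v ⊃ ¬u), but O(¬v) is not derivable from the premises, so it does not yield O(¬u).
No other premise forces O(¬u). An ideal world satisfying every premise can still have u true, so F(u) is not derivable.

No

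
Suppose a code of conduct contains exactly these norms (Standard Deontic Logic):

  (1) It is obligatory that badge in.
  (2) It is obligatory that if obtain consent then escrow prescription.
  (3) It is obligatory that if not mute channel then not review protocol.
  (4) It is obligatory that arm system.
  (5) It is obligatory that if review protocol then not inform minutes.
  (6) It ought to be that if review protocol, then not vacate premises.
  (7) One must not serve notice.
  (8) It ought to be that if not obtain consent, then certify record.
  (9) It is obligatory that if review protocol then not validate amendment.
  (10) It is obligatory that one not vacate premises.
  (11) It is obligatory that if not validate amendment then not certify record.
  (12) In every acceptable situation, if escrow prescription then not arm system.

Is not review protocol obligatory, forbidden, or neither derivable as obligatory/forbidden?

Premise 4 states O(arm_system) outright.
The contrapositive of premise 12 (O(escrow_prescription → ¬arm_system)) is O(arm_system → ¬escrow_prescription), and O(arm_system) is already established, so O(¬escrow_prescription).
Premise 2 is O(obtain_consent → escrow_prescription); contrapositively O(¬escrow_prescription → ¬obtain_consent). Since O(¬escrow_prescription) holds, K gives O(¬obtain_consent).
Applying K to premise 8 (O(¬obtain_consent → certify_record)) and O(¬obtain_consent) yields O(certify_record).
Premise 11, O(¬validate_amendment → ¬certify_record), contraposes to O(certify_record → validate_amendment); with O(certify_record) we get O(validate_amendment).
The contrapositive of premise 9 (O(review_protocol → ¬validate_amendment)) is O(validate_amendment → ¬review_protocol), and O(validate_amendment) is already established, so O(¬review_protocol).
Premises 1, 3, 5, 6, 7, 10 do not contribute to this derivation.
Hence ¬review_protocol is obligatory.

Obligatory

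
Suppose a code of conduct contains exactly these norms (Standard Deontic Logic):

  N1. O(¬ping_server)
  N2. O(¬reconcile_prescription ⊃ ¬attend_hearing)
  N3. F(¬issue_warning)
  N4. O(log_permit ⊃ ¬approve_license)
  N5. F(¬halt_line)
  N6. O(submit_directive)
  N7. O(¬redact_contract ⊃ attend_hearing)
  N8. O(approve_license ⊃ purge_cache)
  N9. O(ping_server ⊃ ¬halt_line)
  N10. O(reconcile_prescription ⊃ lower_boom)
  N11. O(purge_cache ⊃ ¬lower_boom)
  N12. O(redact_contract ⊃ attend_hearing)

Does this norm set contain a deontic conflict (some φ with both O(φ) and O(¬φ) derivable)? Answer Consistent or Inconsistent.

Premise 9 is O(ping_server ⊃ ¬halt_line), but O(ping_server) is not derivable from the premises, so it does not yield O(¬halt_line).
So O(¬halt_line) is not derivable, and the apparent clash with O(halt_line) does not arise.
A world satisfying every obligation exists (e.g. approve_license=false, attend_hearing=true, halt_line=true, issue_warning=true, log_permit=false, lower_boom=true, ping_server=false, purge_cache=false, reconcile_prescription=true, redact_contract=false, submit_directive=true); no atom is both obligatory and forbidden, so the set is consistent.

Consistent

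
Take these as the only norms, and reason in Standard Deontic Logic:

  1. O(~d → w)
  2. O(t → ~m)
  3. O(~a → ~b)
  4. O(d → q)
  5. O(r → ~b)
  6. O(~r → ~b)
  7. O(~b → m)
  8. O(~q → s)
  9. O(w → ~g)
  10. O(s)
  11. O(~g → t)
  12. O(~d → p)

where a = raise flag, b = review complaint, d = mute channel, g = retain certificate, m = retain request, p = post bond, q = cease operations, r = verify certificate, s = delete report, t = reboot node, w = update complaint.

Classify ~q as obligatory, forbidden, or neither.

Forbidden

Premises 6 and 5 cover both cases: O(~r → ~b) and O(r → ~b). Since ~r ∨ r is a tautology, O(~b) follows.
From O(~b) and premise 7, O(~b → m), we obtain O(m).
Premise 2 is O(t → ~m); contrapositively O(m → ~t). Since O(m) holds, K gives O(~t).
The contrapositive of premise 11 (O(~g → t)) is O(~t → g), and O(~t) is already established, so O(g).
Premise 9 is O(w → ~g); contrapositively O(g → ~w). Since O(g) holds, K gives O(~w).
Premise 1, O(~d → w), contraposes to O(~w → d); with O(~w) we get O(d).
Premise 4 is O(d → q); since O(d), deontic closure gives O(q).
Premises 3, 8, 10, 12 do not contribute to this derivation.
Thus O(q), which is F(~q): ~q is forbidden.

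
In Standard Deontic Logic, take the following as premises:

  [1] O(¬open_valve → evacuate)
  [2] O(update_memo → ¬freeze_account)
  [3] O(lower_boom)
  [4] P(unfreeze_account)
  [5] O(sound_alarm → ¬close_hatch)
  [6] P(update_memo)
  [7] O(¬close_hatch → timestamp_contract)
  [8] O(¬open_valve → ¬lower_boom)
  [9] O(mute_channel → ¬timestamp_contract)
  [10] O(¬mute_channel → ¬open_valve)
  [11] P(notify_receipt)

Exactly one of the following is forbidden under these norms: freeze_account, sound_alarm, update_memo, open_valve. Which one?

sound_alarm

Premise 3 states O(lower_boom) outright.
Premise 8, O(¬open_valve → ¬lower_boom), contraposes to O(lower_boom → open_valve); with O(lower_boom) we get O(open_valve).
Premise 10, O(¬mute_channel → ¬open_valve), contraposes to O(open_valve → mute_channel); with O(open_valve) we get O(mute_channel).
From O(mute_channel) and premise 9, O(mute_channel → ¬timestamp_contract), we obtain O(¬timestamp_contract).
Premise 7, O(¬close_hatch → timestamp_contract), contraposes to O(¬timestamp_contract → close_hatch); with O(¬timestamp_contract) we get O(close_hatch).
Premise 5, O(sound_alarm → ¬close_hatch), contraposes to O(close_hatch → ¬sound_alarm); with O(close_hatch) we get O(¬sound_alarm).
So O(¬sound_alarm) holds, i.e. sound_alarm is forbidden. None of the other listed options is forbidden under the premises.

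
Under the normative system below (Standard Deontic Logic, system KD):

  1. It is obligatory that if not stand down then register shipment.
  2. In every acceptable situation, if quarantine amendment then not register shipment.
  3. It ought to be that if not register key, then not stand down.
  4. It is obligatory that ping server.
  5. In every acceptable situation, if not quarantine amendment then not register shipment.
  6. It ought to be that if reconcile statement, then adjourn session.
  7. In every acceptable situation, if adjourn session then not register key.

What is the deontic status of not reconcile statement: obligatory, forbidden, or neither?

Obligatory

Premises 5 and 2 cover both cases: O(¬quarantine_amendment → ¬register_shipment) and O(quarantine_amendment → ¬register_shipment). Since ¬quarantine_amendment ∨ quarantine_amendment is a tautology, O(¬register_shipment) follows.
Premise 1, O(¬stand_down → register_shipment), contraposes to O(¬register_shipment → stand_down); with O(¬register_shipment) we get O(stand_down).
Premise 3, O(¬register_key → ¬stand_down), contraposes to O(stand_down → register_key); with O(stand_down) we get O(register_key).
Premise 7 is O(adjourn_session → ¬register_key); contrapositively O(register_key → ¬adjourn_session). Since O(register_key) holds, K gives O(¬adjourn_session).
Premise 6, O(reconcile_statement → adjourn_session), contraposes to O(¬adjourn_session → ¬reconcile_statement); with O(¬adjourn_session) we get O(¬reconcile_statement).
Premise 4 does not contribute to this derivation.
Hence ¬reconcile_statement is obligatory.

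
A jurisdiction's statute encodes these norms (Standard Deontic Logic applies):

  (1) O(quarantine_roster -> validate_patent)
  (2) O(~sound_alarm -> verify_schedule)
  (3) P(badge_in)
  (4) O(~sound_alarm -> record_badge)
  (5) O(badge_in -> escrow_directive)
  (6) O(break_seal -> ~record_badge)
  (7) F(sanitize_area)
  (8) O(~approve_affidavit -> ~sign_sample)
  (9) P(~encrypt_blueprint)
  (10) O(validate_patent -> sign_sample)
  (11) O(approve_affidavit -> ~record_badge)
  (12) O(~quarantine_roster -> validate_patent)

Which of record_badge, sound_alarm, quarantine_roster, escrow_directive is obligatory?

sound_alarm

Premises 12 and 1 are O(~quarantine_roster -> validate_patent) and O(quarantine_roster -> validate_patent); every ideal world satisfies ~quarantine_roster or quarantine_roster, so in either case validate_patent holds — hence O(validate_patent).
Premise 10 is O(validate_patent -> sign_sample); since O(validate_patent), deontic closure gives O(sign_sample).
Premise 8, O(~approve_affidavit -> ~sign_sample), contraposes to O(sign_sample -> approve_affidavit); with O(sign_sample) we get O(approve_affidavit).
Premise 11 is O(approve_affidavit -> ~record_badge); since O(approve_affidavit), deontic closure gives O(~record_badge).
Premise 4, O(~sound_alarm -> record_badge), contraposes to O(~record_badge -> sound_alarm); with O(~record_badge) we get O(sound_alarm).
So O(sound_alarm) holds — sound_alarm is obligatory. None of the other listed options is made obligatory by any chain of premises.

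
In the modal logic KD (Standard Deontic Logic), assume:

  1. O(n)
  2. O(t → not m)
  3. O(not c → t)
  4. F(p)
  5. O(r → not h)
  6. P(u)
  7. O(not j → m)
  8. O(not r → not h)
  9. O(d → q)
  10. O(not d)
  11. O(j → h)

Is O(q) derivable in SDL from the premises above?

Premise 9 is O(d → q), but O(d) is not derivable from the premises, so it does not yield O(q).
No other premise forces O(q). An ideal world satisfying every premise can still have q false, so O(q) is not derivable.

No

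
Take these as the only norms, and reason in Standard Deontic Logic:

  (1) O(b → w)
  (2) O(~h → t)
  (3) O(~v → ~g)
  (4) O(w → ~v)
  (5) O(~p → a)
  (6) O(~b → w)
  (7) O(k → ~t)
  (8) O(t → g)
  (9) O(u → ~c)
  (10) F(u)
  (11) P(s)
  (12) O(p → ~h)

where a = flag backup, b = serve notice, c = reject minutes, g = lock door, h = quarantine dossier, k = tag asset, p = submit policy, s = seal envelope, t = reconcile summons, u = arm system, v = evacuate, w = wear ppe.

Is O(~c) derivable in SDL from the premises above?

Premise 9 is O(u → ~c), but O(u) is not derivable from the premises, so it does not yield O(~c).
No other premise forces O(~c). An ideal world satisfying every premise can still have ~c false, so O(~c) is not derivable.

No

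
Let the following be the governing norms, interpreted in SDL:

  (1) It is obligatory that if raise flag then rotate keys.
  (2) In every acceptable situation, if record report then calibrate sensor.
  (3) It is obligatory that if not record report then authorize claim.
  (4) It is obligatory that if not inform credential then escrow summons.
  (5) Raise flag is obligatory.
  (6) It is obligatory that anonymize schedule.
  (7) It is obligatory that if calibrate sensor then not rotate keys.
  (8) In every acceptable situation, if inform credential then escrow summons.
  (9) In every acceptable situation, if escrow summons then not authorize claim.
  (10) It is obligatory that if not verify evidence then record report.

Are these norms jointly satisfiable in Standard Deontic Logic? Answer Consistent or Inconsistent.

Inconsistent

Premises 4 and 8 cover both cases: O(¬inform_credential → escrow_summons) and O(inform_credential → escrow_summons). Since ¬inform_credential ∨ inform_credential is a tautology, O(escrow_summons) follows.
Applying K to premise 9 (O(escrow_summons → ¬authorize_claim)) and O(escrow_summons) yields O(¬authorize_claim).
The contrapositive of premise 3 (O(¬record_report → authorize_claim)) is O(¬authorize_claim → record_report), and O(¬authorize_claim) is already established, so O(record_report).
Applying K to premise 2 (O(record_report → calibrate_sensor)) and O(record_report) yields O(calibrate_sensor).
With premise 7, O(calibrate_sensor → ¬rotate_keys), the K-axiom yields O(¬rotate_keys).
Premise 1, O(raise_flag → rotate_keys), contraposes to O(¬rotate_keys → ¬raise_flag); with O(¬rotate_keys) we get O(¬raise_flag).
But premise 5 directly asserts O(raise_flag).
We now have both O(¬raise_flag) and O(raise_flag) — raise_flag is simultaneously obligatory and forbidden, violating the D-axiom.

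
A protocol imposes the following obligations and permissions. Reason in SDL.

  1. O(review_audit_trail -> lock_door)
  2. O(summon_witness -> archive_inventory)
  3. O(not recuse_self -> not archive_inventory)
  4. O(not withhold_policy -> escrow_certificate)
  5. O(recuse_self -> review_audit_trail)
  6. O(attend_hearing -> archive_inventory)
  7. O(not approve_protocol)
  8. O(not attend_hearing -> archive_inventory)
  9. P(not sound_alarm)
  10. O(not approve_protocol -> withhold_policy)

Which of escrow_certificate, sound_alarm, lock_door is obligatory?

lock_door

Premises 8 and 6 are O(not attend_hearing -> archive_inventory) and O(attend_hearing -> archive_inventory); every ideal world satisfies not attend_hearing or attend_hearing, so in either case archive_inventory holds — hence O(archive_inventory).
Premise 3, O(not recuse_self -> not archive_inventory), contraposes to O(archive_inventory -> recuse_self); with O(archive_inventory) we get O(recuse_self).
Applying K to premise 5 (O(recuse_self -> review_audit_trail)) and O(recuse_self) yields O(review_audit_trail).
From O(review_audit_trail) and premise 1, O(review_audit_trail -> lock_door), we obtain O(lock_door).
So O(lock_door) holds — lock_door is obligatory. None of the other listed options is made obligatory by any chain of premises.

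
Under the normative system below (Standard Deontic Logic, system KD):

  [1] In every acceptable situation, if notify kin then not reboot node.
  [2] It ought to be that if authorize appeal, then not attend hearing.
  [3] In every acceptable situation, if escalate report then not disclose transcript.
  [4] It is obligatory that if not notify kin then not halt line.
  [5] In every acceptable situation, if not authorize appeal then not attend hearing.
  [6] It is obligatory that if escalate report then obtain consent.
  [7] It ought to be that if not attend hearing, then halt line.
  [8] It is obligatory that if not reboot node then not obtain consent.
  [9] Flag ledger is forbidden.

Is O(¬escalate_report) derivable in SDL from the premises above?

Yes

Premises 5 and 2 are O(¬authorize_appeal → ¬attend_hearing) and O(authorize_appeal → ¬attend_hearing); every ideal world satisfies ¬authorize_appeal or authorize_appeal, so in either case ¬attend_hearing holds — hence O(¬attend_hearing).
With premise 7, O(¬attend_hearing → halt_line), the K-axiom yields O(halt_line).
Premise 4, O(¬notify_kin → ¬halt_line), contraposes to O(halt_line → notify_kin); with O(halt_line) we get O(notify_kin).
Applying K to premise 1 (O(notify_kin → ¬reboot_node)) and O(notify_kin) yields O(¬reboot_node).
From O(¬reboot_node) and premise 8, O(¬reboot_node → ¬obtain_consent), we obtain O(¬obtain_consent).
The contrapositive of premise 6 (O(escalate_report → obtain_consent)) is O(¬obtain_consent → ¬escalate_report), and O(¬obtain_consent) is already established, so O(¬escalate_report).
Premises 3, 9 do not contribute to this derivation.
So O(¬escalate_report) follows.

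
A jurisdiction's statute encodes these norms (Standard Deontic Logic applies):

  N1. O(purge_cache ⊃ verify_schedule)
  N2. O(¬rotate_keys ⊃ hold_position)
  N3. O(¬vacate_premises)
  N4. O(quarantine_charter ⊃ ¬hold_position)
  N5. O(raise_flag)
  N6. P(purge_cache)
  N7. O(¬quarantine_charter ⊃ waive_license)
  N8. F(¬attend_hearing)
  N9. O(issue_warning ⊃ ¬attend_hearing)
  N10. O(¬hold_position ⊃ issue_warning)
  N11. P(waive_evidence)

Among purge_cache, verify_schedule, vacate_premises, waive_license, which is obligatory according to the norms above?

waive_license

Premise 8, F(¬attend_hearing), is equivalent to O(attend_hearing).
Premise 9 is O(issue_warning ⊃ ¬attend_hearing); contrapositively O(attend_hearing ⊃ ¬issue_warning). Since O(attend_hearing) holds, K gives O(¬issue_warning).
The contrapositive of premise 10 (O(¬hold_position ⊃ issue_warning)) is O(¬issue_warning ⊃ hold_position), and O(¬issue_warning) is already established, so O(hold_position).
Premise 4, O(quarantine_charter ⊃ ¬hold_position), contraposes to O(hold_position ⊃ ¬quarantine_charter); with O(hold_position) we get O(¬quarantine_charter).
With premise 7, O(¬quarantine_charter ⊃ waive_license), the K-axiom yields O(waive_license).
So O(waive_license) holds — waive_license is obligatory. None of the other listed options is made obligatory by any chain of premises.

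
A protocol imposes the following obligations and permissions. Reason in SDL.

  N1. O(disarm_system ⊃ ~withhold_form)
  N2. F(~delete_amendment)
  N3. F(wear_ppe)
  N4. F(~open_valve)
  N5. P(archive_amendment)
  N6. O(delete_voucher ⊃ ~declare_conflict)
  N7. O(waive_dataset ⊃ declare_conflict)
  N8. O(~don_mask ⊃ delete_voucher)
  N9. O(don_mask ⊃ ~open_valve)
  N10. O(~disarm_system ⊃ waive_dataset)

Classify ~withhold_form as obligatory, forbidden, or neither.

Premise 4 is F(~open_valve), i.e. O(open_valve).
Premise 9, O(don_mask ⊃ ~open_valve), contraposes to O(open_valve ⊃ ~don_mask); with O(open_valve) we get O(~don_mask).
Premise 8 is O(~don_mask ⊃ delete_voucher); since O(~don_mask), deontic closure gives O(delete_voucher).
With premise 6, O(delete_voucher ⊃ ~declare_conflict), the K-axiom yields O(~declare_conflict).
Premise 7 is O(waive_dataset ⊃ declare_conflict); contrapositively O(~declare_conflict ⊃ ~waive_dataset). Since O(~declare_conflict) holds, K gives O(~waive_dataset).
The contrapositive of premise 10 (O(~disarm_system ⊃ waive_dataset)) is O(~waive_dataset ⊃ disarm_system), and O(~waive_dataset) is already established, so O(disarm_system).
With premise 1, O(disarm_system ⊃ ~withhold_form), the K-axiom yields O(~withhold_form).
Premises 2, 3, 5 do not contribute to this derivation.
Hence ~withhold_form is obligatory.

Obligatory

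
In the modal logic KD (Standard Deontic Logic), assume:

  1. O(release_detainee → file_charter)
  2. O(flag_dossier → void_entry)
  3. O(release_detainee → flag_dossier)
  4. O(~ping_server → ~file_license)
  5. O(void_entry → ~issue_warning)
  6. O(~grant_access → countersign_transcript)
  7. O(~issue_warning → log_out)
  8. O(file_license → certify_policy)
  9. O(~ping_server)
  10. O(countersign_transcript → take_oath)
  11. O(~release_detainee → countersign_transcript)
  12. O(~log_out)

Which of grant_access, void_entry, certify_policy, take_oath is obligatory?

take_oath

From premise 12 we have O(~log_out).
Premise 7, O(~issue_warning → log_out), contraposes to O(~log_out → issue_warning); with O(~log_out) we get O(issue_warning).
The contrapositive of premise 5 (O(void_entry → ~issue_warning)) is O(issue_warning → ~void_entry), and O(issue_warning) is already established, so O(~void_entry).
Premise 2 is O(flag_dossier → void_entry); contrapositively O(~void_entry → ~flag_dossier). Since O(~void_entry) holds, K gives O(~flag_dossier).
Premise 3 is O(release_detainee → flag_dossier); contrapositively O(~flag_dossier → ~release_detainee). Since O(~flag_dossier) holds, K gives O(~release_detainee).
Applying K to premise 11 (O(~release_detainee → countersign_transcript)) and O(~release_detainee) yields O(countersign_transcript).
Premise 10 is O(countersign_transcript → take_oath); since O(countersign_transcript), deontic closure gives O(take_oath).
So O(take_oath) holds — take_oath is obligatory. None of the other listed options is made obligatory by any chain of premises.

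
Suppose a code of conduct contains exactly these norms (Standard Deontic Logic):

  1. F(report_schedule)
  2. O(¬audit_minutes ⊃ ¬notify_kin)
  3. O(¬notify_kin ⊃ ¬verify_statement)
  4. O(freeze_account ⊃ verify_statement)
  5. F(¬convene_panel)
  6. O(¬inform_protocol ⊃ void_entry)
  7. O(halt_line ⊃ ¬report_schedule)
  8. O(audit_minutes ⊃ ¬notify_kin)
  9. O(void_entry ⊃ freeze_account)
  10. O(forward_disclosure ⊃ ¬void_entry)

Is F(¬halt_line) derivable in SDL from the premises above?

No

Premise 7 is O(halt_line ⊃ ¬report_schedule); even if O(¬report_schedule) held, inferring O(halt_line) would be affirming the consequent — invalid.
No other premise forces O(halt_line). An ideal world satisfying every premise can still have ¬halt_line true, so F(¬halt_line) is not derivable.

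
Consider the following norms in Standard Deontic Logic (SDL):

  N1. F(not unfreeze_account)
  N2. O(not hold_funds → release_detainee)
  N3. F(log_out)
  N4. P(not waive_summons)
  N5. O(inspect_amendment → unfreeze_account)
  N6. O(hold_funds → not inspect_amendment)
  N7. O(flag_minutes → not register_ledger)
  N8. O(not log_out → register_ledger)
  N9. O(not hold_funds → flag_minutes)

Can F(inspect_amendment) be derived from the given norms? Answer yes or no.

Yes

F(log_out) at premise 3 means O(not log_out).
Applying K to premise 8 (O(not log_out → register_ledger)) and O(not log_out) yields O(register_ledger).
Premise 7, O(flag_minutes → not register_ledger), contraposes to O(register_ledger → not flag_minutes); with O(register_ledger) we get O(not flag_minutes).
Premise 9, O(not hold_funds → flag_minutes), contraposes to O(not flag_minutes → hold_funds); with O(not flag_minutes) we get O(hold_funds).
With premise 6, O(hold_funds → not inspect_amendment), the K-axiom yields O(not inspect_amendment).
Premises 1, 2, 4, 5 do not contribute to this derivation.
So O(not inspect_amendment) holds, i.e. F(inspect_amendment). The claim follows.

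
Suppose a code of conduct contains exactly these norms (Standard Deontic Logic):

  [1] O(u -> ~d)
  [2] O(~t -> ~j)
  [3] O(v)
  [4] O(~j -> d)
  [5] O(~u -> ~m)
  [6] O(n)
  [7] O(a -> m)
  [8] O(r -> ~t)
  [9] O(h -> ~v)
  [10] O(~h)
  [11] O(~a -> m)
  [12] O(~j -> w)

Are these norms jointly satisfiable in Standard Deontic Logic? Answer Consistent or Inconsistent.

Premise 9 is O(h -> ~v), but O(h) is not derivable from the premises, so it does not yield O(~v).
So O(~v) is not derivable, and the apparent clash with O(v) does not arise.
A world satisfying every obligation exists (e.g. a=false, d=false, h=false, j=true, m=true, n=true, r=false, t=true, u=true, v=true, w=false); no atom is both obligatory and forbidden, so the set is consistent.

Consistent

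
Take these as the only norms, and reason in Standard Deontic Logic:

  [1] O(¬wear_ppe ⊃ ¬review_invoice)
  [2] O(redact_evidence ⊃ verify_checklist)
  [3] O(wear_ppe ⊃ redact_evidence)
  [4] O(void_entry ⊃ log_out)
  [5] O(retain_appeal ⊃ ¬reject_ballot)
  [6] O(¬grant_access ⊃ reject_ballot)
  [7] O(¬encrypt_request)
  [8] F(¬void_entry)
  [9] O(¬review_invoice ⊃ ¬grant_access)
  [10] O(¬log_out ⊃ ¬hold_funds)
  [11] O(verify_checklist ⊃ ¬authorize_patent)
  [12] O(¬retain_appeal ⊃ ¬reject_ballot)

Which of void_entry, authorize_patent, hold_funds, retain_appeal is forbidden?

Premises 5 and 12 cover both cases: O(retain_appeal ⊃ ¬reject_ballot) and O(¬retain_appeal ⊃ ¬reject_ballot). Since retain_appeal ∨ ¬retain_appeal is a tautology, O(¬reject_ballot) follows.
Premise 6 is O(¬grant_access ⊃ reject_ballot); contrapositively O(¬reject_ballot ⊃ grant_access). Since O(¬reject_ballot) holds, K gives O(grant_access).
Premise 9, O(¬review_invoice ⊃ ¬grant_access), contraposes to O(grant_access ⊃ review_invoice); with O(grant_access) we get O(review_invoice).
The contrapositive of premise 1 (O(¬wear_ppe ⊃ ¬review_invoice)) is O(review_invoice ⊃ wear_ppe), and O(review_invoice) is already established, so O(wear_ppe).
With premise 3, O(wear_ppe ⊃ redact_evidence), the K-axiom yields O(redact_evidence).
Premise 2 is O(redact_evidence ⊃ verify_checklist); since O(redact_evidence), deontic closure gives O(verify_checklist).
With premise 11, O(verify_checklist ⊃ ¬authorize_patent), the K-axiom yields O(¬authorize_patent).
So O(¬authorize_patent) holds, i.e. authorize_patent is forbidden. None of the other listed options is forbidden under the premises.

authorize_patent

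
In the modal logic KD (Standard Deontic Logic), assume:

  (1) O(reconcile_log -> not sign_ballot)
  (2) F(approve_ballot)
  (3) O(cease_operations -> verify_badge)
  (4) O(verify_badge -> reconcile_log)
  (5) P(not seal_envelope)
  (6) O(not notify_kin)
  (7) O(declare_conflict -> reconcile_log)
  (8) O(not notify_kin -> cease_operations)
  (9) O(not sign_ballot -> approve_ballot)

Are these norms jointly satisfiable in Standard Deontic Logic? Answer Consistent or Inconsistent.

Premise 6 gives O(not notify_kin).
Applying K to premise 8 (O(not notify_kin -> cease_operations)) and O(not notify_kin) yields O(cease_operations).
Premise 3 is O(cease_operations -> verify_badge); since O(cease_operations), deontic closure gives O(verify_badge).
Premise 4 is O(verify_badge -> reconcile_log); since O(verify_badge), deontic closure gives O(reconcile_log).
From O(reconcile_log) and premise 1, O(reconcile_log -> not sign_ballot), we obtain O(not sign_ballot).
Applying K to premise 9 (O(not sign_ballot -> approve_ballot)) and O(not sign_ballot) yields O(approve_ballot).
However, F(approve_ballot) at premise 2 amounts to O(not approve_ballot).
We now have both O(approve_ballot) and O(not approve_ballot) — approve_ballot is simultaneously obligatory and forbidden, violating the D-axiom.

Inconsistent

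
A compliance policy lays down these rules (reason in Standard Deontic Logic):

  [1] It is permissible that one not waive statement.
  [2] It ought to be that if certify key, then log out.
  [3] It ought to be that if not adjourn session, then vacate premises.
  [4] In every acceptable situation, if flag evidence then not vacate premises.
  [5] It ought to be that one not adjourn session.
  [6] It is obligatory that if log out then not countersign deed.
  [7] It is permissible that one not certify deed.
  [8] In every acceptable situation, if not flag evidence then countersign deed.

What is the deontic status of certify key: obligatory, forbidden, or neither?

Forbidden

Premise 5 states O(¬adjourn_session) outright.
Applying K to premise 3 (O(¬adjourn_session → vacate_premises)) and O(¬adjourn_session) yields O(vacate_premises).
The contrapositive of premise 4 (O(flag_evidence → ¬vacate_premises)) is O(vacate_premises → ¬flag_evidence), and O(vacate_premises) is already established, so O(¬flag_evidence).
Premise 8 is O(¬flag_evidence → countersign_deed); since O(¬flag_evidence), deontic closure gives O(countersign_deed).
Premise 6 is O(log_out → ¬countersign_deed); contrapositively O(countersign_deed → ¬log_out). Since O(countersign_deed) holds, K gives O(¬log_out).
Premise 2, O(certify_key → log_out), contraposes to O(¬log_out → ¬certify_key); with O(¬log_out) we get O(¬certify_key).
Premises 1, 7 do not contribute to this derivation.
Thus O(¬certify_key), which is F(certify_key): certify_key is forbidden.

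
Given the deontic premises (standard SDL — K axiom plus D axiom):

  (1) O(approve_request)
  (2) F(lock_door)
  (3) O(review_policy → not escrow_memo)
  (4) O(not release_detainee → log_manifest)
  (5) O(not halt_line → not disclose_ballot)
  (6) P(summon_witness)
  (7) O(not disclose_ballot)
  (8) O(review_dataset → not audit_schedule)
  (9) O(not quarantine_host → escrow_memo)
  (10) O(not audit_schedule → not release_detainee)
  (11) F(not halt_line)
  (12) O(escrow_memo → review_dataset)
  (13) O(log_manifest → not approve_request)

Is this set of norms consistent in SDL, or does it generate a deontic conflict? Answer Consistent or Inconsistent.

Consistent

Premise 5 is O(not halt_line → not disclose_ballot); even if O(not disclose_ballot) held, inferring O(not halt_line) would be affirming the consequent — invalid.
So O(not halt_line) is not derivable, and the apparent clash with O(halt_line) does not arise.
A world satisfying every obligation exists (e.g. approve_request=true, audit_schedule=true, disclose_ballot=false, escrow_memo=false, halt_line=true, lock_door=false, log_manifest=false, quarantine_host=true, release_detainee=true, review_dataset=false, review_policy=false, summon_witness=false); no atom is both obligatory and forbidden, so the set is consistent.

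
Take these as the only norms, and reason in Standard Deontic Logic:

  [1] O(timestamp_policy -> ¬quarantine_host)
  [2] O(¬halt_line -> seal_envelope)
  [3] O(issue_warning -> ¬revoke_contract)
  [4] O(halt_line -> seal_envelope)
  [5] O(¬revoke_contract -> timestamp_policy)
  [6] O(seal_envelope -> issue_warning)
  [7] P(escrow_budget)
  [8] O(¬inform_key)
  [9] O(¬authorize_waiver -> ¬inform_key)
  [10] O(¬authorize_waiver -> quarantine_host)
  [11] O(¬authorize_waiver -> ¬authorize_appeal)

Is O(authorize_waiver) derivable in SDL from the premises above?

Premises 4 and 2 cover both cases: O(halt_line -> seal_envelope) and O(¬halt_line -> seal_envelope). Since halt_line ∨ ¬halt_line is a tautology, O(seal_envelope) follows.
From O(seal_envelope) and premise 6, O(seal_envelope -> issue_warning), we obtain O(issue_warning).
From O(issue_warning) and premise 3, O(issue_warning -> ¬revoke_contract), we obtain O(¬revoke_contract).
With premise 5, O(¬revoke_contract -> timestamp_policy), the K-axiom yields O(timestamp_policy).
With premise 1, O(timestamp_policy -> ¬quarantine_host), the K-axiom yields O(¬quarantine_host).
Premise 10 is O(¬authorize_waiver -> quarantine_host); contrapositively O(¬quarantine_host -> authorize_waiver). Since O(¬quarantine_host) holds, K gives O(authorize_waiver).
Premises 7, 8, 9, 11 do not contribute to this derivation.
So O(authorize_waiver) follows.

Yes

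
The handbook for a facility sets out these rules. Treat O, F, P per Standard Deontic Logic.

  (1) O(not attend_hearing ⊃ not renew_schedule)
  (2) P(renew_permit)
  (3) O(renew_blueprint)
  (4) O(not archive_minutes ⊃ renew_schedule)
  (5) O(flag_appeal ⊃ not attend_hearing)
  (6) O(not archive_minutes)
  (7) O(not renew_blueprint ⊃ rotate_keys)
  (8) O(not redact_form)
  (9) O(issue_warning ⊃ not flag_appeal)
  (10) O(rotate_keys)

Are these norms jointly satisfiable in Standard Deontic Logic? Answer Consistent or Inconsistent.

Premise 7 is O(not renew_blueprint ⊃ rotate_keys); even if O(rotate_keys) held, inferring O(not renew_blueprint) would be affirming the consequent — invalid.
So O(not renew_blueprint) is not derivable, and the apparent clash with O(renew_blueprint) does not arise.
A world satisfying every obligation exists (e.g. archive_minutes=false, attend_hearing=true, flag_appeal=false, issue_warning=false, redact_form=false, renew_blueprint=true, renew_permit=false, renew_schedule=true, rotate_keys=true); no atom is both obligatory and forbidden, so the set is consistent.

Consistent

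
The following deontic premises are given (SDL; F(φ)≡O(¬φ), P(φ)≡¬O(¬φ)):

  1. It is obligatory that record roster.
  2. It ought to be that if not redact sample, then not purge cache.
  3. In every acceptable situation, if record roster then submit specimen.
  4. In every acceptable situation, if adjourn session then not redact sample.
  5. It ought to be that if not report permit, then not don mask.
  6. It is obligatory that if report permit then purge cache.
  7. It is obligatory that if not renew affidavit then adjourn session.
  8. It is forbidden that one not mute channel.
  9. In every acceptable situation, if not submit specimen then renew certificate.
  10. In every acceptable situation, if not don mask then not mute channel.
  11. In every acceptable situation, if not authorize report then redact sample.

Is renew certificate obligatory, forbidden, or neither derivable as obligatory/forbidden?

Premise 9 is O(¬submit_specimen → renew_certificate), but O(¬submit_specimen) is not derivable from the premises, so it does not yield O(renew_certificate).
No premise or chain of K-axiom applications forces O(renew_certificate), and none forces O(¬renew_certificate). So renew_certificate is neither obligatory nor forbidden under these norms.

Neither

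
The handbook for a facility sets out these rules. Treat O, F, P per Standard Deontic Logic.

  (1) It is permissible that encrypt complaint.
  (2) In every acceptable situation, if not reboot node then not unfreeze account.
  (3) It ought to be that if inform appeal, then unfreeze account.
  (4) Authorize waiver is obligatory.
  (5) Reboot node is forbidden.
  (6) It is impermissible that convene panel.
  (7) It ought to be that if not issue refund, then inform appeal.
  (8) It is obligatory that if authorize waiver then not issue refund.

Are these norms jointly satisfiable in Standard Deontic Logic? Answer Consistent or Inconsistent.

Inconsistent

Premise 5, F(reboot_node), is equivalent to O(¬reboot_node).
Applying K to premise 2 (O(¬reboot_node → ¬unfreeze_account)) and O(¬reboot_node) yields O(¬unfreeze_account).
Premise 3, O(inform_appeal → unfreeze_account), contraposes to O(¬unfreeze_account → ¬inform_appeal); with O(¬unfreeze_account) we get O(¬inform_appeal).
Premise 7 is O(¬issue_refund → inform_appeal); contrapositively O(¬inform_appeal → issue_refund). Since O(¬inform_appeal) holds, K gives O(issue_refund).
The contrapositive of premise 8 (O(authorize_waiver → ¬issue_refund)) is O(issue_refund → ¬authorize_waiver), and O(issue_refund) is already established, so O(¬authorize_waiver).
But premise 4 directly asserts O(authorize_waiver).
We now have both O(¬authorize_waiver) and O(authorize_waiver) — authorize_waiver is simultaneously obligatory and forbidden, violating the D-axiom.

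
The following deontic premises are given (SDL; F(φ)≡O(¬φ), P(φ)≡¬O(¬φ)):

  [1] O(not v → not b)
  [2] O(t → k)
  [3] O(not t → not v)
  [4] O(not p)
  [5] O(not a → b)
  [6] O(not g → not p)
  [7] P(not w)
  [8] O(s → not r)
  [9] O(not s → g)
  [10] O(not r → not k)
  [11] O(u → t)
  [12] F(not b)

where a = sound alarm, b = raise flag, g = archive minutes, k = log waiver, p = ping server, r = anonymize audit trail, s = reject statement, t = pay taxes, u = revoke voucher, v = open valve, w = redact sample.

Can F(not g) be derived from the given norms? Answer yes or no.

Premise 12 is F(not b), i.e. O(b).
The contrapositive of premise 1 (O(not v → not b)) is O(b → v), and O(b) is already established, so O(v).
The contrapositive of premise 3 (O(not t → not v)) is O(v → t), and O(v) is already established, so O(t).
Premise 2 is O(t → k); since O(t), deontic closure gives O(k).
The contrapositive of premise 10 (O(not r → not k)) is O(k → r), and O(k) is already established, so O(r).
The contrapositive of premise 8 (O(s → not r)) is O(r → not s), and O(r) is already established, so O(not s).
With premise 9, O(not s → g), the K-axiom yields O(g).
Premises 4, 5, 6, 7, 11 do not contribute to this derivation.
So O(g) holds, i.e. F(not g). The claim follows.

Yes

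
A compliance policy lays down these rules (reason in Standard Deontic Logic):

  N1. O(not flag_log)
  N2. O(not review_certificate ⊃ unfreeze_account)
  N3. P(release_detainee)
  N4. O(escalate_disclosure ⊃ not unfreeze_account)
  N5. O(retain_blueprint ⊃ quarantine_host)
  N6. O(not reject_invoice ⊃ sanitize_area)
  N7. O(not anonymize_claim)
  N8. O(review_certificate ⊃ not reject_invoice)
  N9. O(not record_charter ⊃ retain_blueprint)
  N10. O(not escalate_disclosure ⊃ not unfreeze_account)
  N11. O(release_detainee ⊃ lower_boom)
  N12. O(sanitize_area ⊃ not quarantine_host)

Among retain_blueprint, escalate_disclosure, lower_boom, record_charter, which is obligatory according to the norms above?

record_charter

By case analysis on not escalate_disclosure: premise 10 gives O(not escalate_disclosure ⊃ not unfreeze_account) and premise 4 gives O(escalate_disclosure ⊃ not unfreeze_account), so O(not unfreeze_account) either way.
The contrapositive of premise 2 (O(not review_certificate ⊃ unfreeze_account)) is O(not unfreeze_account ⊃ review_certificate), and O(not unfreeze_account) is already established, so O(review_certificate).
With premise 8, O(review_certificate ⊃ not reject_invoice), the K-axiom yields O(not reject_invoice).
Applying K to premise 6 (O(not reject_invoice ⊃ sanitize_area)) and O(not reject_invoice) yields O(sanitize_area).
With premise 12, O(sanitize_area ⊃ not quarantine_host), the K-axiom yields O(not quarantine_host).
Premise 5 is O(retain_blueprint ⊃ quarantine_host); contrapositively O(not quarantine_host ⊃ not retain_blueprint). Since O(not quarantine_host) holds, K gives O(not retain_blueprint).
The contrapositive of premise 9 (O(not record_charter ⊃ retain_blueprint)) is O(not retain_blueprint ⊃ record_charter), and O(not retain_blueprint) is already established, so O(record_charter).
So O(record_charter) holds — record_charter is obligatory. None of the other listed options is made obligatory by any chain of premises.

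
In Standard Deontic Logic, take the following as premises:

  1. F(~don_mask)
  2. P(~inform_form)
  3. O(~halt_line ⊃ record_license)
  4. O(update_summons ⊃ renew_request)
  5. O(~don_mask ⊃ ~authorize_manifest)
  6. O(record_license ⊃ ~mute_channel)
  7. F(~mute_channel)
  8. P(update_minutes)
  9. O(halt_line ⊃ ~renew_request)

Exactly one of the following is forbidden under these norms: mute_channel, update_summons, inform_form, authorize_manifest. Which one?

Premise 7, F(~mute_channel), is equivalent to O(mute_channel).
The contrapositive of premise 6 (O(record_license ⊃ ~mute_channel)) is O(mute_channel ⊃ ~record_license), and O(mute_channel) is already established, so O(~record_license).
Premise 3 is O(~halt_line ⊃ record_license); contrapositively O(~record_license ⊃ halt_line). Since O(~record_license) holds, K gives O(halt_line).
From O(halt_line) and premise 9, O(halt_line ⊃ ~renew_request), we obtain O(~renew_request).
The contrapositive of premise 4 (O(update_summons ⊃ renew_request)) is O(~renew_request ⊃ ~update_summons), and O(~renew_request) is already established, so O(~update_summons).
So O(~update_summons) holds, i.e. update_summons is forbidden. None of the other listed options is forbidden under the premises.

update_summons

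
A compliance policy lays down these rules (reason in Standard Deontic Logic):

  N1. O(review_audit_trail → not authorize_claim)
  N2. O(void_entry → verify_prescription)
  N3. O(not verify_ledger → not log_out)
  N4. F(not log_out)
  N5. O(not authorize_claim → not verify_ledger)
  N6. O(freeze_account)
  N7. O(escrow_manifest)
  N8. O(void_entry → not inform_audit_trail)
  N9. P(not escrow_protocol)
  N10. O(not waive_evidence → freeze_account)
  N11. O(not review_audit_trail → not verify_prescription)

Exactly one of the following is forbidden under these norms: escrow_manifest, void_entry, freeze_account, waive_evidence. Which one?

Premise 4, F(not log_out), is equivalent to O(log_out).
The contrapositive of premise 3 (O(not verify_ledger → not log_out)) is O(log_out → verify_ledger), and O(log_out) is already established, so O(verify_ledger).
The contrapositive of premise 5 (O(not authorize_claim → not verify_ledger)) is O(verify_ledger → authorize_claim), and O(verify_ledger) is already established, so O(authorize_claim).
The contrapositive of premise 1 (O(review_audit_trail → not authorize_claim)) is O(authorize_claim → not review_audit_trail), and O(authorize_claim) is already established, so O(not review_audit_trail).
From O(not review_audit_trail) and premise 11, O(not review_audit_trail → not verify_prescription), we obtain O(not verify_prescription).
The contrapositive of premise 2 (O(void_entry → verify_prescription)) is O(not verify_prescription → not void_entry), and O(not verify_prescription) is already established, so O(not void_entry).
So O(not void_entry) holds, i.e. void_entry is forbidden. None of the other listed options is forbidden under the premises.

void_entry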